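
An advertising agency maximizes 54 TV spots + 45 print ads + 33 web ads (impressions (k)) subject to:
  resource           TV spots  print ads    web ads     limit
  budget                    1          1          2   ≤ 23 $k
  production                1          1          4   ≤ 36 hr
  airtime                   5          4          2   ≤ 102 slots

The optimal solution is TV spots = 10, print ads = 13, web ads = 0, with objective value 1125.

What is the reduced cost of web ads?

-3

Binding: budget and airtime. Non-binding: production (13 unused).
By complementary slackness, y = 0 for the non-binding constraint.
Dual feasibility on the basic columns requires 1·y_budget + 5·y_airtime = 54, 1·y_budget + 4·y_airtime = 45.
Solving: y_budget = 9, y_airtime = 9.
Reduced cost of web ads: c₃ − yᵀa₃ = 33 − (9·2 + 9·2) = 33 − 36 = -3.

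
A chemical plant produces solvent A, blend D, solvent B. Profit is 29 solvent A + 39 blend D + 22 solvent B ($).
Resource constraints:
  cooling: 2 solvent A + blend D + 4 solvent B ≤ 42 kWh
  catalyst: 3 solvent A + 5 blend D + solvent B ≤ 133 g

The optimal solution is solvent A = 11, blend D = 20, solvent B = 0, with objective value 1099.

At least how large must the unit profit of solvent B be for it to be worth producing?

Both cooling and catalyst are binding at x*.
The binding rows give the dual system: 2·y_cooling + 3·y_catalyst = 29 and 1·y_cooling + 5·y_catalyst = 39.
Solving: y_cooling = 4, y_catalyst = 7.
solvent B enters the basis when its profit ≥ yᵀa₃ = 4·4 + 7·1 = 23.

23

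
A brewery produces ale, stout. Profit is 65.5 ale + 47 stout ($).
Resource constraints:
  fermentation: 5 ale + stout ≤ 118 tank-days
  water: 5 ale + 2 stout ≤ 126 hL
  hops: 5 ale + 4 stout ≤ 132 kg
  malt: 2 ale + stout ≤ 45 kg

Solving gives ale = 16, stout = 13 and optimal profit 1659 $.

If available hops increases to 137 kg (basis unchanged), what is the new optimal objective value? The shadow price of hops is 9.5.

Δb = 5, so new z* = 1659 + (9.5)·(5) = 1659 + 47.5 = 1706.5.

1706.5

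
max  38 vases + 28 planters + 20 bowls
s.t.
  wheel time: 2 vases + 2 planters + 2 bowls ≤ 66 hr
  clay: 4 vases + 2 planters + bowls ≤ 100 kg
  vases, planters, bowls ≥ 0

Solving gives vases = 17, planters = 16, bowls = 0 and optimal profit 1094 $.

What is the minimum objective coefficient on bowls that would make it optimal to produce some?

Both wheel time and clay are binding at x*.
The binding rows give the dual system: 2·y_wheel time + 4·y_clay = 38 and 2·y_wheel time + 2·y_clay = 28.
Solving: y_wheel time = 9, y_clay = 5.
bowls enters the basis when its profit ≥ yᵀa₃ = 9·2 + 5·1 = 23.

23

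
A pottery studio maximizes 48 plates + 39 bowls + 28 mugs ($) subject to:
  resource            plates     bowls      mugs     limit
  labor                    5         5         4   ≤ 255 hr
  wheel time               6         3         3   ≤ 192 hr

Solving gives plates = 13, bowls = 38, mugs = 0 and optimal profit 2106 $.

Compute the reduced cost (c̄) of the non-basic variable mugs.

-5

Both labor and wheel time are binding at x*.
From A_Bᵀ y = c: 5·y_labor + 6·y_wheel time = 48; 5·y_labor + 3·y_wheel time = 39.
→ y_labor = 6 and y_wheel time = 3.
Reduced cost of mugs: c₃ − yᵀa₃ = 28 − (6·4 + 3·3) = 28 − 33 = -5.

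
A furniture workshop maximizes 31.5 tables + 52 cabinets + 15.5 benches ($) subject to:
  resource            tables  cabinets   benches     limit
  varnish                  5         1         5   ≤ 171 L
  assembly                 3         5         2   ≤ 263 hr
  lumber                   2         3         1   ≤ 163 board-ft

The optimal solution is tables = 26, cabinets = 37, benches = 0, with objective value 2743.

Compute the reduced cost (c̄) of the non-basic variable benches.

Binding: assembly and lumber. Non-binding: varnish (4 unused).
Slack constraints have shadow price 0 (complementary slackness).
From A_Bᵀ y = c: 3·y_assembly + 2·y_lumber = 31.5; 5·y_assembly + 3·y_lumber = 52.
→ y_assembly = 9.5 and y_lumber = 1.5.
Reduced cost of benches: c₃ − yᵀa₃ = 15.5 − (9.5·2 + 1.5·1) = 15.5 − 20.5 = -5.

-5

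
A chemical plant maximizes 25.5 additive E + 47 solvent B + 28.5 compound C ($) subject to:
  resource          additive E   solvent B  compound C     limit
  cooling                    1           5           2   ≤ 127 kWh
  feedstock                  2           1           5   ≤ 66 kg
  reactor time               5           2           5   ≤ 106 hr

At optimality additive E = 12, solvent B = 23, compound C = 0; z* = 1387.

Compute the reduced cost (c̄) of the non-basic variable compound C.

-5

Binding: cooling and reactor time. Non-binding: feedstock (19 unused).
Slack constraints have shadow price 0 (complementary slackness).
Dual feasibility on the basic columns requires 1·y_cooling + 5·y_reactor time = 25.5, 5·y_cooling + 2·y_reactor time = 47.
→ y_cooling = 8 and y_reactor time = 3.5.
Reduced cost of compound C: c₃ − yᵀa₃ = 28.5 − (8·2 + 3.5·5) = 28.5 − 33.5 = -5.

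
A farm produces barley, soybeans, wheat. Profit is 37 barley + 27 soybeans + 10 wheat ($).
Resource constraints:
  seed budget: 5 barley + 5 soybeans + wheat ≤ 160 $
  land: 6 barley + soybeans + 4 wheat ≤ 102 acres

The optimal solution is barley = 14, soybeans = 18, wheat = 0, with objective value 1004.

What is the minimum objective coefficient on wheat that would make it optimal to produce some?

Both seed budget and land are binding at x*.
The binding rows give the dual system: 5·y_seed budget + 6·y_land = 37 and 5·y_seed budget + 1·y_land = 27.
→ y_seed budget = 5 and y_land = 2.
wheat enters the basis when its profit ≥ yᵀa₃ = 5·1 + 2·4 = 13.

13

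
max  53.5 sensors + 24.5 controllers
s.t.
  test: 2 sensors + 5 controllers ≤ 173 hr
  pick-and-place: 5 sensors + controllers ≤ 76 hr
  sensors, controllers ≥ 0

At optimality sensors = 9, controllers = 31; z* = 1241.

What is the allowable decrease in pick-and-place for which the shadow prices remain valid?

Binding constraints: test, pick-and-place. The basis is B = [[2,5],[5,1]] with det -23.
Per unit decrease in pick-and-place, x* moves by d = (-0.2174, 0.087).
The basis stays optimal until sensors reaches 0; allowable decrease = 41.4 hr.

41.4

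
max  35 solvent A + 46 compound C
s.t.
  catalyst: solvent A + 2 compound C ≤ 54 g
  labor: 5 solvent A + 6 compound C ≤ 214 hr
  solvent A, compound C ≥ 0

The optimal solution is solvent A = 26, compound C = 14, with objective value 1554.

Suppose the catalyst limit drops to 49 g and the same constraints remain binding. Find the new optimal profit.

1529

Both catalyst and labor are binding at x*.
Dual feasibility on the basic columns requires 1·y_catalyst + 5·y_labor = 35, 2·y_catalyst + 6·y_labor = 46.
→ y_catalyst = 5 and y_labor = 6.
Δz = y_catalyst·Δb = 5 × (-5) = -25, so new z* = 1554 − 25 = 1529.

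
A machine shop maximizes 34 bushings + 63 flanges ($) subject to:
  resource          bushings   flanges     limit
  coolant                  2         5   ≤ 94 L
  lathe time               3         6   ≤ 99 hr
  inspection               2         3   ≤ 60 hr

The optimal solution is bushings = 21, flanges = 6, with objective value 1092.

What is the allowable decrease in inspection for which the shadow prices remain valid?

Binding constraints: lathe time, inspection. The basis is B = [[3,6],[2,3]] with det -3.
Per unit decrease in inspection, x* moves by d = (-2, 1).
The basis stays optimal until bushings reaches 0; allowable decrease = 10.5 hr.

10.5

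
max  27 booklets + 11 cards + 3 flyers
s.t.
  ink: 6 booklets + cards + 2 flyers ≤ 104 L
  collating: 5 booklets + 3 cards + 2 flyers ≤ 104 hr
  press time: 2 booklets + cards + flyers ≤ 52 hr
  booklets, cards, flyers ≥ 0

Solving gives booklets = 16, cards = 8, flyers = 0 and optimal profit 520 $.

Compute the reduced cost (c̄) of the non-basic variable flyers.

At the optimum: ink uses 104 of 104 (binding); collating uses 104 of 104 (binding); press time uses 40 of 52 (slack = 12).
By complementary slackness, y = 0 for the non-binding constraint.
Dual feasibility on the basic columns requires 6·y_ink + 5·y_collating = 27, 1·y_ink + 3·y_collating = 11.
Solving: y_ink = 2, y_collating = 3.
Reduced cost of flyers: c₃ − yᵀa₃ = 3 − (2·2 + 3·2) = 3 − 10 = -7.

-7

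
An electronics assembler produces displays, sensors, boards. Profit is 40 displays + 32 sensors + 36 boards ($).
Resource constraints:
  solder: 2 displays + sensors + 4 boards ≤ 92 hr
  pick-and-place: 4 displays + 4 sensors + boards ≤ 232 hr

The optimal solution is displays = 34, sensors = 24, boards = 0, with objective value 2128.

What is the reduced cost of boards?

-2

At the optimum: solder uses 92 of 92 (binding); pick-and-place uses 232 of 232 (binding).
Dual feasibility on the basic columns requires 2·y_solder + 4·y_pick-and-place = 40, 1·y_solder + 4·y_pick-and-place = 32.
→ y_solder = 8 and y_pick-and-place = 6.
Reduced cost of boards: c₃ − yᵀa₃ = 36 − (8·4 + 6·1) = 36 − 38 = -2.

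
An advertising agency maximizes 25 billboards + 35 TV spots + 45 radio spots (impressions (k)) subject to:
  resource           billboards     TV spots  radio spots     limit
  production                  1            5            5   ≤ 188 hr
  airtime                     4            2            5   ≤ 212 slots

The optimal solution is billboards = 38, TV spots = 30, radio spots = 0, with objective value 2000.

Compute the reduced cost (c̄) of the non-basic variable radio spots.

-5

At the optimum: production uses 188 of 188 (binding); airtime uses 212 of 212 (binding).
Dual feasibility on the basic columns requires 1·y_production + 4·y_airtime = 25, 5·y_production + 2·y_airtime = 35.
→ y_production = 5 and y_airtime = 5.
Reduced cost of radio spots: c₃ − yᵀa₃ = 45 − (5·5 + 5·5) = 45 − 50 = -5.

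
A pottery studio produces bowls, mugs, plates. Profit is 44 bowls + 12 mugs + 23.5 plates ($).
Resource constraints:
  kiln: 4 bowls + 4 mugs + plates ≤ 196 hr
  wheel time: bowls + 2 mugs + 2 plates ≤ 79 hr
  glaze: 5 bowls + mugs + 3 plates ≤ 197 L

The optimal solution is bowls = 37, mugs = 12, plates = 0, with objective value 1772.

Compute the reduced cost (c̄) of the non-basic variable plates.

At the optimum: kiln uses 196 of 196 (binding); wheel time uses 61 of 79 (slack = 18); glaze uses 197 of 197 (binding).
By complementary slackness, y = 0 for the non-binding constraint.
Dual feasibility on the basic columns requires 4·y_kiln + 5·y_glaze = 44, 4·y_kiln + 1·y_glaze = 12.
→ y_kiln = 1 and y_glaze = 8.
Reduced cost of plates: c₃ − yᵀa₃ = 23.5 − (1·1 + 8·3) = 23.5 − 25 = -1.5.

-1.5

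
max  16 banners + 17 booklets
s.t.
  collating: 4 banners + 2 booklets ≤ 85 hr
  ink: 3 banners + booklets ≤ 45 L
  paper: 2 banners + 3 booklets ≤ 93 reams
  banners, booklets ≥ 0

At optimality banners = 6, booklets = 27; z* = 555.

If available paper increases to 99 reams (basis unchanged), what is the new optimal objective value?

Binding: ink and paper. Non-binding: collating (7 unused).
Slack constraints have shadow price 0 (complementary slackness).
Dual feasibility on the basic columns requires 3·y_ink + 2·y_paper = 16, 1·y_ink + 3·y_paper = 17.
This yields shadow prices y_ink = 2, y_paper = 5.
Δz = y_paper·Δb = 5 × (6) = 30, so new z* = 555 + 30 = 585.

585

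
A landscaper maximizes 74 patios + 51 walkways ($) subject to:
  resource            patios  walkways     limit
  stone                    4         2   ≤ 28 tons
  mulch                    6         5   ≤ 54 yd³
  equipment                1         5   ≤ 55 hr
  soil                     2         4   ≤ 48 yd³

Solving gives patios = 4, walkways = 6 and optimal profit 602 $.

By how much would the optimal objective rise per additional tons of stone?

8

Binding: stone and mulch. Non-binding: equipment (21 unused), soil (16 unused).
Since equipment, soil are not tight, their duals are 0.
Dual feasibility on the basic columns requires 4·y_stone + 6·y_mulch = 74, 2·y_stone + 5·y_mulch = 51.
→ y_stone = 8 and y_mulch = 7.
Shadow price of stone = 8.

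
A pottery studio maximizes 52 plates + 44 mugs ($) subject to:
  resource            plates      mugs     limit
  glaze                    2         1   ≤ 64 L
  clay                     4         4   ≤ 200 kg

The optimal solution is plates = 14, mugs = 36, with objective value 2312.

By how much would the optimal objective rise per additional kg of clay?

9

At the optimum: glaze uses 64 of 64 (binding); clay uses 200 of 200 (binding).
The binding rows give the dual system: 2·y_glaze + 4·y_clay = 52 and 1·y_glaze + 4·y_clay = 44.
→ y_glaze = 8 and y_clay = 9.
Shadow price of clay = 9.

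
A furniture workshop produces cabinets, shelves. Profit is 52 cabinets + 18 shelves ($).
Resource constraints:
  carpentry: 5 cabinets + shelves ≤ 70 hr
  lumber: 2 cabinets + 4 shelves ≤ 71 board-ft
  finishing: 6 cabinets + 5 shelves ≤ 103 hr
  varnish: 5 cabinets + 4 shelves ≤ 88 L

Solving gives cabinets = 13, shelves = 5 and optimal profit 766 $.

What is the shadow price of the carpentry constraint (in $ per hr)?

8

Check each constraint at x*: carpentry 70/70 (tight); lumber 46/71 (slack 25); finishing 103/103 (tight); varnish 85/88 (slack 3).
Slack constraints have shadow price 0 (complementary slackness).
The binding rows give the dual system: 5·y_carpentry + 6·y_finishing = 52 and 1·y_carpentry + 5·y_finishing = 18.
→ y_carpentry = 8 and y_finishing = 2.
Shadow price of carpentry = 8.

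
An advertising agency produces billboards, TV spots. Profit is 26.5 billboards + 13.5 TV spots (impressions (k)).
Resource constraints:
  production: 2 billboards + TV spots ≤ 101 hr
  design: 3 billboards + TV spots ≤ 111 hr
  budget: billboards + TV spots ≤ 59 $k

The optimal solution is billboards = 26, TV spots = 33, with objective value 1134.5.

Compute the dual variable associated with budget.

At the optimum: production uses 85 of 101 (slack = 16); design uses 111 of 111 (binding); budget uses 59 of 59 (binding).
Slack constraints have shadow price 0 (complementary slackness).
The binding rows give the dual system: 3·y_design + 1·y_budget = 26.5 and 1·y_design + 1·y_budget = 13.5.
Solving: y_design = 6.5, y_budget = 7.
Shadow price of budget = 7.

7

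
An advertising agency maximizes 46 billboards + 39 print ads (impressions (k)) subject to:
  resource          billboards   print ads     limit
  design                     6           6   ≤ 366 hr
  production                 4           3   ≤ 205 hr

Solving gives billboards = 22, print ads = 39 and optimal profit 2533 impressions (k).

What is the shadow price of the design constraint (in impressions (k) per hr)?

3

At the optimum: design uses 366 of 366 (binding); production uses 205 of 205 (binding).
Dual feasibility on the basic columns requires 6·y_design + 4·y_production = 46, 6·y_design + 3·y_production = 39.
Solving: y_design = 3, y_production = 7.
Shadow price of design = 3.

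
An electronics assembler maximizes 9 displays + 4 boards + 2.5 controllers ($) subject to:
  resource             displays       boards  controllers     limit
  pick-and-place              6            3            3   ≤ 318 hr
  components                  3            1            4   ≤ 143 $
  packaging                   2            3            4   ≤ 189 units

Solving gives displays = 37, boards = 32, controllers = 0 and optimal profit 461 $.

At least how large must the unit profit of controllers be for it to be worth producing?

At the optimum: pick-and-place uses 318 of 318 (binding); components uses 143 of 143 (binding); packaging uses 170 of 189 (slack = 19).
Slack constraints have shadow price 0 (complementary slackness).
From A_Bᵀ y = c: 6·y_pick-and-place + 3·y_components = 9; 3·y_pick-and-place + 1·y_components = 4.
This yields shadow prices y_pick-and-place = 1, y_components = 1.
controllers enters the basis when its profit ≥ yᵀa₃ = 1·3 + 1·4 = 7.

7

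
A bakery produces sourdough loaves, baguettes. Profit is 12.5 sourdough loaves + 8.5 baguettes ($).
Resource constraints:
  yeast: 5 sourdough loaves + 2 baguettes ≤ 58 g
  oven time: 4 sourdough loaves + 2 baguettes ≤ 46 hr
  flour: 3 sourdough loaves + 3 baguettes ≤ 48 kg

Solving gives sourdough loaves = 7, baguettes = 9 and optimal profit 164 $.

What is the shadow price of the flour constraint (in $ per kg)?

Binding: oven time and flour. Non-binding: yeast (5 unused).
Since yeast is not tight, its dual is 0.
The binding rows give the dual system: 4·y_oven time + 3·y_flour = 12.5 and 2·y_oven time + 3·y_flour = 8.5.
Solving: y_oven time = 2, y_flour = 1.5.
Shadow price of flour = 1.5.

1.5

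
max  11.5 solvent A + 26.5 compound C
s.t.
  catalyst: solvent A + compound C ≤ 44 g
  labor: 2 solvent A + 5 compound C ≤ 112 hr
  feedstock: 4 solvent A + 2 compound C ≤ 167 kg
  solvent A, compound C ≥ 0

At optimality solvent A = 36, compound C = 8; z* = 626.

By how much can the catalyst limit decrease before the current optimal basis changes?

Binding constraints: catalyst, labor. The basis is B = [[1,1],[2,5]] with det 3.
Per unit decrease in catalyst, x* moves by d = (-1.6667, 0.6667).
The basis stays optimal until solvent A reaches 0; allowable decrease = 21.6 g.

21.6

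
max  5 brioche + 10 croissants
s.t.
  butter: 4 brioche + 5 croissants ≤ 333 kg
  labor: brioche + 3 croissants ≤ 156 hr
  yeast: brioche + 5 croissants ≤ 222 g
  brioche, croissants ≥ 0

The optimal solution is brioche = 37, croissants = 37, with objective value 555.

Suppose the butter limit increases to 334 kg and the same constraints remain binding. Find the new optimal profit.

Binding: butter and yeast. Non-binding: labor (8 unused).
Since labor is not tight, its dual is 0.
Dual feasibility on the basic columns requires 4·y_butter + 1·y_yeast = 5, 5·y_butter + 5·y_yeast = 10.
Solving: y_butter = 1, y_yeast = 1.
Δz = y_butter·Δb = 1 × (1) = 1, so new z* = 555 + 1 = 556.

556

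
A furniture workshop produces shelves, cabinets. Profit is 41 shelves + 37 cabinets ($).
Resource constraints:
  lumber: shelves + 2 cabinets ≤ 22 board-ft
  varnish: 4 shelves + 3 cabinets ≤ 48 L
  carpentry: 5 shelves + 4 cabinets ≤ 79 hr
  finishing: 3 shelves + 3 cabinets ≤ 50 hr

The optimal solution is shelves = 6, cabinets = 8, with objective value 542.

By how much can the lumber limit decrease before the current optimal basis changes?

Binding constraints: lumber, varnish. The basis is B = [[1,2],[4,3]] with det -5.
Per unit decrease in lumber, x* moves by d = (0.6, -0.8).
The basis stays optimal until cabinets reaches 0; allowable decrease = 10 board-ft.

10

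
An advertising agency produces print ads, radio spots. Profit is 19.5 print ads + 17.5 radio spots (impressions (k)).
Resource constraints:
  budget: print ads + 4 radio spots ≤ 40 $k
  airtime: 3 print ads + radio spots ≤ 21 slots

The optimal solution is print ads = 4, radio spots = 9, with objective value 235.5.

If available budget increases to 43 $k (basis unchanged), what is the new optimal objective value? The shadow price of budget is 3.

244.5

Δb = 3, so new z* = 235.5 + (3)·(3) = 235.5 + 9 = 244.5.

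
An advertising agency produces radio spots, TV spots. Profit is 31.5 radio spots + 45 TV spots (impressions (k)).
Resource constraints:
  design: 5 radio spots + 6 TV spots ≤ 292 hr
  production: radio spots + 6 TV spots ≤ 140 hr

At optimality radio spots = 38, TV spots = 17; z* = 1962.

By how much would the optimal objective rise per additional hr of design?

6

Check each constraint at x*: design 292/292 (tight); production 140/140 (tight).
The binding rows give the dual system: 5·y_design + 1·y_production = 31.5 and 6·y_design + 6·y_production = 45.
→ y_design = 6 and y_production = 1.5.
Shadow price of design = 6.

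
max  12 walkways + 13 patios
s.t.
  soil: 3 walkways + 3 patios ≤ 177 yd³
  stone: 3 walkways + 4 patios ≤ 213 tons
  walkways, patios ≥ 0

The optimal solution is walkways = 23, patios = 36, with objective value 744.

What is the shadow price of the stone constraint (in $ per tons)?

Both soil and stone are binding at x*.
Dual feasibility on the basic columns requires 3·y_soil + 3·y_stone = 12, 3·y_soil + 4·y_stone = 13.
This yields shadow prices y_soil = 3, y_stone = 1.
Shadow price of stone = 1.

1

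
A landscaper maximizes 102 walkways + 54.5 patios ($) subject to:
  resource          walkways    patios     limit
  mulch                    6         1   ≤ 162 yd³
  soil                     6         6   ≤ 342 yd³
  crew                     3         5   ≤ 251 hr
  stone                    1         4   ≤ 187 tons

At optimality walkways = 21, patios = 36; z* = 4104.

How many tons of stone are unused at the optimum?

stone used = 1·21 + 4·36 = 165; slack = 187 − 165 = 22.

22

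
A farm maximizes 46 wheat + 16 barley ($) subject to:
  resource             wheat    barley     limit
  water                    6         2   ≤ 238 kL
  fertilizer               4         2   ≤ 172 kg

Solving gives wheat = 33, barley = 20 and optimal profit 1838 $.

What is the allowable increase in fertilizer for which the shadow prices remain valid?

66

Binding constraints: water, fertilizer. The basis is B = [[6,2],[4,2]] with det 4.
Per unit increase in fertilizer, x* moves by d = (-0.5, 1.5).
The basis stays optimal until wheat reaches 0; allowable increase = 66 kg.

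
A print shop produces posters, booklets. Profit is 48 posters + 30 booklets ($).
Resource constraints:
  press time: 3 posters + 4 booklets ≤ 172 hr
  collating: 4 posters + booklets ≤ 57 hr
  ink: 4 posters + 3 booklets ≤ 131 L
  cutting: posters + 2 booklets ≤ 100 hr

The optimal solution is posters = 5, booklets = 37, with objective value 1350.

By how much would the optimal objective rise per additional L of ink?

9

Binding: collating and ink. Non-binding: press time (9 unused), cutting (21 unused).
Slack constraints have shadow price 0 (complementary slackness).
The binding rows give the dual system: 4·y_collating + 4·y_ink = 48 and 1·y_collating + 3·y_ink = 30.
This yields shadow prices y_collating = 3, y_ink = 9.
Shadow price of ink = 9.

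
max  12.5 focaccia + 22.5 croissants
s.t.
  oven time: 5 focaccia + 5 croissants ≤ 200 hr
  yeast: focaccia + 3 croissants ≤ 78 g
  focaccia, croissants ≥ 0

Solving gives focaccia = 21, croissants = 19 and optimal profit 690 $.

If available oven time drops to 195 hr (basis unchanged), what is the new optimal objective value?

682.5

At the optimum: oven time uses 200 of 200 (binding); yeast uses 78 of 78 (binding).
From A_Bᵀ y = c: 5·y_oven time + 1·y_yeast = 12.5; 5·y_oven time + 3·y_yeast = 22.5.
→ y_oven time = 1.5 and y_yeast = 5.
Δz = y_oven time·Δb = 1.5 × (-5) = -7.5, so new z* = 690 − 7.5 = 682.5.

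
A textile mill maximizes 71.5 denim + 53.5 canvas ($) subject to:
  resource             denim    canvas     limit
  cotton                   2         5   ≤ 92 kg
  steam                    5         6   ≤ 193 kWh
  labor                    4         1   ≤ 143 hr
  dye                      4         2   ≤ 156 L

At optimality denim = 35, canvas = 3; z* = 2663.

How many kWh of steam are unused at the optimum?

steam used = 5·35 + 6·3 = 193; slack = 193 − 193 = 0.

0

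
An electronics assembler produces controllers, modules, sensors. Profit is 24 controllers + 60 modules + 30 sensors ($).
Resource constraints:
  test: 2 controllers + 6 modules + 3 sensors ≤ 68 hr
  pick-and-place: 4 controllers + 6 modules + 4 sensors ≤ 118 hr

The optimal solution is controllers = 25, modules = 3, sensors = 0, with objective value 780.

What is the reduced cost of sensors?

-2

Check each constraint at x*: test 68/68 (tight); pick-and-place 118/118 (tight).
From A_Bᵀ y = c: 2·y_test + 4·y_pick-and-place = 24; 6·y_test + 6·y_pick-and-place = 60.
This yields shadow prices y_test = 8, y_pick-and-place = 2.
Reduced cost of sensors: c₃ − yᵀa₃ = 30 − (8·3 + 2·4) = 30 − 32 = -2.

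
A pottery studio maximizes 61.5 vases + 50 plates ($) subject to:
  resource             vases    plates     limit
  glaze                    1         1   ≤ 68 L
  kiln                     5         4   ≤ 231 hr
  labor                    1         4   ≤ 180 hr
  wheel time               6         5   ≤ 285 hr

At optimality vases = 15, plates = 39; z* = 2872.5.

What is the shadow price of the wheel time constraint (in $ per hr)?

Binding: kiln and wheel time. Non-binding: glaze (14 unused), labor (9 unused).
By complementary slackness, y = 0 for the non-binding constraints.
Dual feasibility on the basic columns requires 5·y_kiln + 6·y_wheel time = 61.5, 4·y_kiln + 5·y_wheel time = 50.
This yields shadow prices y_kiln = 7.5, y_wheel time = 4.
Shadow price of wheel time = 4.

4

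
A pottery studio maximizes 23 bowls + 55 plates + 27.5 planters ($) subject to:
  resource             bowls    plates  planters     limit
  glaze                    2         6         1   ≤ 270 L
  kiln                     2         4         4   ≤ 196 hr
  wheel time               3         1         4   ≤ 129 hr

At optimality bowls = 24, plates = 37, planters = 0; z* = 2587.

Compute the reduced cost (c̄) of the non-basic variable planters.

-5

At the optimum: glaze uses 270 of 270 (binding); kiln uses 196 of 196 (binding); wheel time uses 109 of 129 (slack = 20).
By complementary slackness, y = 0 for the non-binding constraint.
The binding rows give the dual system: 2·y_glaze + 2·y_kiln = 23 and 6·y_glaze + 4·y_kiln = 55.
→ y_glaze = 4.5 and y_kiln = 7.
Reduced cost of planters: c₃ − yᵀa₃ = 27.5 − (4.5·1 + 7·4) = 27.5 − 32.5 = -5.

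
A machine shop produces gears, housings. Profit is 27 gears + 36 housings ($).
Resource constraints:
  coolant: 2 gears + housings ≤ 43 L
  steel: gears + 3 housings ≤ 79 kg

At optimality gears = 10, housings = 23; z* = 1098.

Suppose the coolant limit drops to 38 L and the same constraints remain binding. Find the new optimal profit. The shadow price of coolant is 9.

Δb = -5, so new z* = 1098 + (9)·(-5) = 1098 − 45 = 1053.

1053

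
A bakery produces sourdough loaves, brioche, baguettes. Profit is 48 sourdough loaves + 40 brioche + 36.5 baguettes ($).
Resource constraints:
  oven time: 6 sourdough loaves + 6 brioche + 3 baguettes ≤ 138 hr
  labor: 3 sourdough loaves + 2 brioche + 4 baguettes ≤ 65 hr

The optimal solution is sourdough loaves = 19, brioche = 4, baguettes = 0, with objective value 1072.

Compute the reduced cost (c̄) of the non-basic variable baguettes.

Check each constraint at x*: oven time 138/138 (tight); labor 65/65 (tight).
Dual feasibility on the basic columns requires 6·y_oven time + 3·y_labor = 48, 6·y_oven time + 2·y_labor = 40.
→ y_oven time = 4 and y_labor = 8.
Reduced cost of baguettes: c₃ − yᵀa₃ = 36.5 − (4·3 + 8·4) = 36.5 − 44 = -7.5.

-7.5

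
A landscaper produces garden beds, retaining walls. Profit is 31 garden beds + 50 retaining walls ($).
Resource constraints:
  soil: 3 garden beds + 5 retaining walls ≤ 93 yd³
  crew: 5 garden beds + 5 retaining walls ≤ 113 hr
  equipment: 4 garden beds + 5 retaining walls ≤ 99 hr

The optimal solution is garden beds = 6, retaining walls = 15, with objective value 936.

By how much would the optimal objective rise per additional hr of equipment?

At the optimum: soil uses 93 of 93 (binding); crew uses 105 of 113 (slack = 8); equipment uses 99 of 99 (binding).
Slack constraints have shadow price 0 (complementary slackness).
From A_Bᵀ y = c: 3·y_soil + 4·y_equipment = 31; 5·y_soil + 5·y_equipment = 50.
→ y_soil = 9 and y_equipment = 1.
Shadow price of equipment = 1.

1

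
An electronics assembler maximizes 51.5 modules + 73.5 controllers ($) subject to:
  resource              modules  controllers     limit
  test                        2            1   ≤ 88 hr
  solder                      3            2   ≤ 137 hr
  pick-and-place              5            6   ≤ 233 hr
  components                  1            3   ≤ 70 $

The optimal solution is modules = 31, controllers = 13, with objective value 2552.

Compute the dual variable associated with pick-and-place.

Binding: pick-and-place and components. Non-binding: test (13 unused), solder (18 unused).
Since test, solder are not tight, their duals are 0.
The binding rows give the dual system: 5·y_pick-and-place + 1·y_components = 51.5 and 6·y_pick-and-place + 3·y_components = 73.5.
→ y_pick-and-place = 9 and y_components = 6.5.
Shadow price of pick-and-place = 9.

9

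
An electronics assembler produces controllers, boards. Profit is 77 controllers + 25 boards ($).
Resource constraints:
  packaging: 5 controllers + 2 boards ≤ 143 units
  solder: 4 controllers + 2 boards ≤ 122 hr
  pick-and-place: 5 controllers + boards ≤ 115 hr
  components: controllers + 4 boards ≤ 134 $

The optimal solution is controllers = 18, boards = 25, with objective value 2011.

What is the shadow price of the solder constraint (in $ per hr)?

Check each constraint at x*: packaging 140/143 (slack 3); solder 122/122 (tight); pick-and-place 115/115 (tight); components 118/134 (slack 16).
Slack constraints have shadow price 0 (complementary slackness).
The binding rows give the dual system: 4·y_solder + 5·y_pick-and-place = 77 and 2·y_solder + 1·y_pick-and-place = 25.
Solving: y_solder = 8, y_pick-and-place = 9.
Shadow price of solder = 8.

8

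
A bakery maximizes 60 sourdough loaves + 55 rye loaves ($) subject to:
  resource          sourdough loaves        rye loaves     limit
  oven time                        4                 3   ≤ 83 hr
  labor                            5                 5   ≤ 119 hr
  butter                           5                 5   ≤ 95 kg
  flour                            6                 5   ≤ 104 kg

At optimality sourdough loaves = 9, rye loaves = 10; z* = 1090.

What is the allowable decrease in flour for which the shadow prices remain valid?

Binding constraints: butter, flour. The basis is B = [[5,5],[6,5]] with det -5.
Per unit decrease in flour, x* moves by d = (-1, 1).
The basis stays optimal until sourdough loaves reaches 0; allowable decrease = 9 kg.

9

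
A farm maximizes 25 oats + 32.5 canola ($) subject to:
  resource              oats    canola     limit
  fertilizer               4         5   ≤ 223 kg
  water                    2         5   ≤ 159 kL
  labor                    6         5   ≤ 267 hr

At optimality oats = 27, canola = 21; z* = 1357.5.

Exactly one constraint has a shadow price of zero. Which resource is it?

fertilizer: 213/223 (slack 10)
water: 159/159 (binding)
labor: 267/267 (binding)
By complementary slackness, a constraint with positive slack has shadow price 0 → fertilizer.

fertilizer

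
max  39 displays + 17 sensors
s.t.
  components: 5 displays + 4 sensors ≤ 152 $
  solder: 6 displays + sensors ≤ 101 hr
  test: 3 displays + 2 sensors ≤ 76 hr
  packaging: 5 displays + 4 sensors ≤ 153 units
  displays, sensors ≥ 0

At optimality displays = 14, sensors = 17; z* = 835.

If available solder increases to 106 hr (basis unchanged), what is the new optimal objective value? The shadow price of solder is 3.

Δb = 5, so new z* = 835 + (3)·(5) = 835 + 15 = 850.

850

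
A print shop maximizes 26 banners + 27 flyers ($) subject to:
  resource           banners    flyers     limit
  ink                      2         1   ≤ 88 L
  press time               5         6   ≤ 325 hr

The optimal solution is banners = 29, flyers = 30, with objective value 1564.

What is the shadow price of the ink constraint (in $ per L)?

Both ink and press time are binding at x*.
Dual feasibility on the basic columns requires 2·y_ink + 5·y_press time = 26, 1·y_ink + 6·y_press time = 27.
→ y_ink = 3 and y_press time = 4.
Shadow price of ink = 3.

3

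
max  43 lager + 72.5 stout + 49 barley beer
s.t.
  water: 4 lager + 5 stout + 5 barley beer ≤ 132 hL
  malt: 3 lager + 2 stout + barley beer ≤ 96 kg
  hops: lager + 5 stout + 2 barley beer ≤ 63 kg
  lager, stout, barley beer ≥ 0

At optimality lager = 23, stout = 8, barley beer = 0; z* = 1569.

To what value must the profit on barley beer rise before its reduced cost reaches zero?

57.5

Binding: water and hops. Non-binding: malt (11 unused).
Since malt is not tight, its dual is 0.
The binding rows give the dual system: 4·y_water + 1·y_hops = 43 and 5·y_water + 5·y_hops = 72.5.
This yields shadow prices y_water = 9.5, y_hops = 5.
barley beer enters the basis when its profit ≥ yᵀa₃ = 9.5·5 + 5·2 = 57.5.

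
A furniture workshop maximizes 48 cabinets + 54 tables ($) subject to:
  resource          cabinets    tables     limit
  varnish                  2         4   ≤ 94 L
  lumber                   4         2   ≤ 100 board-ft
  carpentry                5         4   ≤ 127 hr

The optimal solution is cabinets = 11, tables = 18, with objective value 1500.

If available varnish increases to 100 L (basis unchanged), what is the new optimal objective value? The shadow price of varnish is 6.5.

1539

Δb = 6, so new z* = 1500 + (6.5)·(6) = 1500 + 39 = 1539.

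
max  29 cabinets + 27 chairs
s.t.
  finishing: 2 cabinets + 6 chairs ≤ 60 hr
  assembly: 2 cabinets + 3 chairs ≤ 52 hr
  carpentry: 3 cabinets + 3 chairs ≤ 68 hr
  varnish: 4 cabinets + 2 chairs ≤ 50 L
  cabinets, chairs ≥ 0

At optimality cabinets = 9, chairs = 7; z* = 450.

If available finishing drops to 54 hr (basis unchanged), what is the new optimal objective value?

435

Binding: finishing and varnish. Non-binding: assembly (13 unused), carpentry (20 unused).
By complementary slackness, y = 0 for the non-binding constraints.
The binding rows give the dual system: 2·y_finishing + 4·y_varnish = 29 and 6·y_finishing + 2·y_varnish = 27.
Solving: y_finishing = 2.5, y_varnish = 6.
Δz = y_finishing·Δb = 2.5 × (-6) = -15, so new z* = 450 − 15 = 435.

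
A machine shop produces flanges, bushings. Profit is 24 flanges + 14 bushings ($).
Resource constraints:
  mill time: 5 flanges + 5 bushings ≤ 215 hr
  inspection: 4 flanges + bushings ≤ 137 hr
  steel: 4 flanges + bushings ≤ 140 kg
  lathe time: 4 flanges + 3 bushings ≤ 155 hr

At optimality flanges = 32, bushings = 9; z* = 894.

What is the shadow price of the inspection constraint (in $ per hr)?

2

Check each constraint at x*: mill time 205/215 (slack 10); inspection 137/137 (tight); steel 137/140 (slack 3); lathe time 155/155 (tight).
Since mill time, steel are not tight, their duals are 0.
The binding rows give the dual system: 4·y_inspection + 4·y_lathe time = 24 and 1·y_inspection + 3·y_lathe time = 14.
→ y_inspection = 2 and y_lathe time = 4.
Shadow price of inspection = 2.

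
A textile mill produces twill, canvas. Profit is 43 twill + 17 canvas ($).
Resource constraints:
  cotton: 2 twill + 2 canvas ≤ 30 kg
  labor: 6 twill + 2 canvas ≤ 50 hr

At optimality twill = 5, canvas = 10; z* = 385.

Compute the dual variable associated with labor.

At the optimum: cotton uses 30 of 30 (binding); labor uses 50 of 50 (binding).
From A_Bᵀ y = c: 2·y_cotton + 6·y_labor = 43; 2·y_cotton + 2·y_labor = 17.
→ y_cotton = 2 and y_labor = 6.5.
Shadow price of labor = 6.5.

6.5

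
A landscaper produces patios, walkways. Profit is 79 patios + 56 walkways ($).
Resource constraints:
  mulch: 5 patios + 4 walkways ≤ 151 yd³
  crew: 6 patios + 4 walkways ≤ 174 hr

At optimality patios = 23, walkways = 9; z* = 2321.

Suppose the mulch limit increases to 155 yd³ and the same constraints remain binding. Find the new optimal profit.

2341

Both mulch and crew are binding at x*.
Dual feasibility on the basic columns requires 5·y_mulch + 6·y_crew = 79, 4·y_mulch + 4·y_crew = 56.
This yields shadow prices y_mulch = 5, y_crew = 9.
Δz = y_mulch·Δb = 5 × (4) = 20, so new z* = 2321 + 20 = 2341.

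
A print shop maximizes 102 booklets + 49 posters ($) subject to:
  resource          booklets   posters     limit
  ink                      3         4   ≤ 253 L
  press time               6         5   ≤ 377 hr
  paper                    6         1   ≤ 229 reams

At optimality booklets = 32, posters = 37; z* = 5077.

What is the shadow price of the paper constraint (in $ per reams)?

9

Check each constraint at x*: ink 244/253 (slack 9); press time 377/377 (tight); paper 229/229 (tight).
By complementary slackness, y = 0 for the non-binding constraint.
From A_Bᵀ y = c: 6·y_press time + 6·y_paper = 102; 5·y_press time + 1·y_paper = 49.
This yields shadow prices y_press time = 8, y_paper = 9.
Shadow price of paper = 9.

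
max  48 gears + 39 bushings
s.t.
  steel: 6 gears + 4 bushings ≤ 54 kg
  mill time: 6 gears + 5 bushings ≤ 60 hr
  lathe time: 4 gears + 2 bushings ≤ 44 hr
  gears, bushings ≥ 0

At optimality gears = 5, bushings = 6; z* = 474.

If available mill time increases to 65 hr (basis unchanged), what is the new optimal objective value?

509

Check each constraint at x*: steel 54/54 (tight); mill time 60/60 (tight); lathe time 32/44 (slack 12).
By complementary slackness, y = 0 for the non-binding constraint.
From A_Bᵀ y = c: 6·y_steel + 6·y_mill time = 48; 4·y_steel + 5·y_mill time = 39.
This yields shadow prices y_steel = 1, y_mill time = 7.
Δz = y_mill time·Δb = 7 × (5) = 35, so new z* = 474 + 35 = 509.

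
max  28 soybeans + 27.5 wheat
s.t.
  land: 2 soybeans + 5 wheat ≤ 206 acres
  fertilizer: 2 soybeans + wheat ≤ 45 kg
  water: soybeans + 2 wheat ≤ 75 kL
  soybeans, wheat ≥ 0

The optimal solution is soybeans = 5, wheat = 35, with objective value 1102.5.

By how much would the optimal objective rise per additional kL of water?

Check each constraint at x*: land 185/206 (slack 21); fertilizer 45/45 (tight); water 75/75 (tight).
By complementary slackness, y = 0 for the non-binding constraint.
Dual feasibility on the basic columns requires 2·y_fertilizer + 1·y_water = 28, 1·y_fertilizer + 2·y_water = 27.5.
Solving: y_fertilizer = 9.5, y_water = 9.
Shadow price of water = 9.

9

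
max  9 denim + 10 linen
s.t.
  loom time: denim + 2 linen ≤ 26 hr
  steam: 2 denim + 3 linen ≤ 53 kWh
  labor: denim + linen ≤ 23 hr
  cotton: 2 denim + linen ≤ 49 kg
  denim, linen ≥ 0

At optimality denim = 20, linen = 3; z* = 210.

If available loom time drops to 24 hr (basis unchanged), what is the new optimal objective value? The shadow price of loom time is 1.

Δb = -2, so new z* = 210 + (1)·(-2) = 210 − 2 = 208.

208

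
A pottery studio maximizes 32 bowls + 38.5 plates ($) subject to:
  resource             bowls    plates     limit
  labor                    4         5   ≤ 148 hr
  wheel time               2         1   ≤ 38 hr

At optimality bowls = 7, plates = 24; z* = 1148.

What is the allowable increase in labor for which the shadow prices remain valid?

Binding constraints: labor, wheel time. The basis is B = [[4,5],[2,1]] with det -6.
Per unit increase in labor, x* moves by d = (-0.1667, 0.3333).
The basis stays optimal until bowls reaches 0; allowable increase = 42 hr.

42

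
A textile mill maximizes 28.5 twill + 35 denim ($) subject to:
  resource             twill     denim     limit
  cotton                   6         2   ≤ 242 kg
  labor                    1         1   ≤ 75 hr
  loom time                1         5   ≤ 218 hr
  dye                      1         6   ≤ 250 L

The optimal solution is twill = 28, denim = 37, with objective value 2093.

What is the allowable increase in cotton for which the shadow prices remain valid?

68

Binding constraints: cotton, dye. The basis is B = [[6,2],[1,6]] with det 34.
Per unit increase in cotton, x* moves by d = (0.1765, -0.0294).
The basis stays optimal until labor becomes binding; allowable increase = 68 kg.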